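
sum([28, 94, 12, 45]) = 28 + 94 + 12 + 45
= 179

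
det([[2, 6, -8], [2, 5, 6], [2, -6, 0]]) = 320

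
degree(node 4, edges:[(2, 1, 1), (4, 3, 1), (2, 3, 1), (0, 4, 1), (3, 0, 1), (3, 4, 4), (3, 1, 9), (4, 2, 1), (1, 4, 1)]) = 5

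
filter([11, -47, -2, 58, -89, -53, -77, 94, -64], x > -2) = [11, 58, 94]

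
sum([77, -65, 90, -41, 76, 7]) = 144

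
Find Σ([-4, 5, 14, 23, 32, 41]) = (-4) + 5 + 14 + 23 + 32 + 41
= 111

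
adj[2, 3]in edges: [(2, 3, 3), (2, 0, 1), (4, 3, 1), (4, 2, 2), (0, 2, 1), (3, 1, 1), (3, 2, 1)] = 3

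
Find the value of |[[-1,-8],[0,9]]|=-9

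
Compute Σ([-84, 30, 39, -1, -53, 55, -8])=(-84) + 30 + 39 + (-1) + (-53) + 55 + (-8)
= -22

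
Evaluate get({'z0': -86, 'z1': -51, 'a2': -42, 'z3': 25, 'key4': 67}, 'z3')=25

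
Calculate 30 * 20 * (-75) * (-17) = 765000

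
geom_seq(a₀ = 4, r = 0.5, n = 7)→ [4.0, 2.0, 1.0, 0.5, 0.25, 0.125, 0.0625]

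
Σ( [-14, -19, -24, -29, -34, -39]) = (-14) + (-19) + (-24) + (-29) + (-34) + (-39)
= -159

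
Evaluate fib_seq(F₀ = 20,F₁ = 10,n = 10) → [20, 10, 30, 40, 70, 110, 180, 290, 470, 760]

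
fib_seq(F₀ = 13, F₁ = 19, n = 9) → F_2 = F_1 + F_0 = 32
F_3 = F_2 + F_1 = 51
F_4 = F_3 + F_2 = 83
...
= [13, 19, 32, 51, 83, 134, 217, 351, 568]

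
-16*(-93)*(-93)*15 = -2075760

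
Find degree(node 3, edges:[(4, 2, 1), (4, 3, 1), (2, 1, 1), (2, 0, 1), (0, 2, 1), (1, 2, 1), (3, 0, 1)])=incident: (4,3), (3,0)
= 2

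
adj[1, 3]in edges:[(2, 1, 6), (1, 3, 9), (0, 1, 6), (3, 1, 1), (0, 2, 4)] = 9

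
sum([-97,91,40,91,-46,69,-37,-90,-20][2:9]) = slice → [40, 91, -46, 69, -37, -90, -20]
40 + 91 + (-46) + 69 + (-37) + (-90) + (-20)
= 7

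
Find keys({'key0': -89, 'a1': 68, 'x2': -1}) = ['key0', 'a1', 'x2']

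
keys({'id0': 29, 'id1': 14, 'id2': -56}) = ['id0', 'id1', 'id2']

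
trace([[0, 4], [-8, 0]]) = 0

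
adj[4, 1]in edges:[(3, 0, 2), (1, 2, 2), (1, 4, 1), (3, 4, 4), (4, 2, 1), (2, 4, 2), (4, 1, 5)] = 5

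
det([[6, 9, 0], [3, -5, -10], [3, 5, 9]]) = -483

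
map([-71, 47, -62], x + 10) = -71+10=-61, 47+10=57, -62+10=-52
= [-61, 57, -52]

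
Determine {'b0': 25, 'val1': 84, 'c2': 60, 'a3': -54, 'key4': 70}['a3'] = -54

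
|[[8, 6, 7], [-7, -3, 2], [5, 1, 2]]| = (1)*(8)*det([[-3, 2], [1, 2]]) + (-1)*(6)*det([[-7, 2], [5, 2]]) + (1)*(7)*det([[-7, -3], [5, 1]])
= -64 + 144 + 56
= 136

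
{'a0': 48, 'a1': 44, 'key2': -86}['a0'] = 48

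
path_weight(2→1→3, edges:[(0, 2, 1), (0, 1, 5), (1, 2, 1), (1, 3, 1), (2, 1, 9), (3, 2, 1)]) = 10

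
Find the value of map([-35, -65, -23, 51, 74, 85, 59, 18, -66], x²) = (-35)²=1225, (-65)²=4225, (-23)²=529, (51)²=2601, (74)²=5476, (85)²=7225, (59)²=3481, (18)²=324, (-66)²=4356
= [1225, 4225, 529, 2601, 5476, 7225, 3481, 324, 4356]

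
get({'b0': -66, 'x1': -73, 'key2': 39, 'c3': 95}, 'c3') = 95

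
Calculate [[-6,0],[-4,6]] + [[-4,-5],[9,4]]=[[-10, -5], [5, 10]]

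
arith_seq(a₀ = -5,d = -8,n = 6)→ a_0 = -5 + 0*-8 = -5
a_1 = -5 + 1*-8 = -13
a_2 = -5 + 2*-8 = -21
...
= [-5, -13, -21, -29, -37, -45]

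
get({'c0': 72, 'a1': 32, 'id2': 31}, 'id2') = 31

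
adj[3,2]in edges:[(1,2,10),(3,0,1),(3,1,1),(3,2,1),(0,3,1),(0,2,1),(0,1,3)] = 1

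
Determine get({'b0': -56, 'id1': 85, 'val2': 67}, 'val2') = 67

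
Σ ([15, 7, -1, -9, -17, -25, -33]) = -63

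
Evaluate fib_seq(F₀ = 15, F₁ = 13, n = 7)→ [15, 13, 28, 41, 69, 110, 179]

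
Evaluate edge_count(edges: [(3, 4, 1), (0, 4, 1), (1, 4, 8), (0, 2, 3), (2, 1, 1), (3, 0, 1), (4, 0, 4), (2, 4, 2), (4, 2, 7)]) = 9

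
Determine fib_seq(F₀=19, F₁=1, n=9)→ [19, 1, 20, 21, 41, 62, 103, 165, 268]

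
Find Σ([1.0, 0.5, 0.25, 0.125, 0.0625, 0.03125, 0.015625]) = 1.984375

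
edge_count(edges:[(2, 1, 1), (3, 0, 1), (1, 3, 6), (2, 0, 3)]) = 4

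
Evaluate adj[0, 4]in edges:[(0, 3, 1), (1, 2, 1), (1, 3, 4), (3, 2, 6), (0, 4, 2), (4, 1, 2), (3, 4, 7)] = 2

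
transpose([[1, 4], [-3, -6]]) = [[1, -3], [4, -6]]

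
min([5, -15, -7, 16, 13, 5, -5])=-15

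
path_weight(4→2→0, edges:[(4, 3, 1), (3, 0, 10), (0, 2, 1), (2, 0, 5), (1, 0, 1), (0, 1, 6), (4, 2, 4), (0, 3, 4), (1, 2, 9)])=9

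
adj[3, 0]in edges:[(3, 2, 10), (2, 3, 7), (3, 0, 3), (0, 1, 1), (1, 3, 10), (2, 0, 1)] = 3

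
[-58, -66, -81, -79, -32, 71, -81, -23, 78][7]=-23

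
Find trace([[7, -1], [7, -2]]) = 5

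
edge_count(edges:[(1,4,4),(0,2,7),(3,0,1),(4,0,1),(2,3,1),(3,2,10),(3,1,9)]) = 7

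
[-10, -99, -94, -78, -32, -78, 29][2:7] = [-94, -78, -32, -78, 29]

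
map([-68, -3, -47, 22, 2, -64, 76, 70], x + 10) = [-58, 7, -37, 32, 12, -54, 86, 80]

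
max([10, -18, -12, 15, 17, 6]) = 17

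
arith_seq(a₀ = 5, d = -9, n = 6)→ a_0 = 5 + 0*-9 = 5
a_1 = 5 + 1*-9 = -4
a_2 = 5 + 2*-9 = -13
...
= [5, -4, -13, -22, -31, -40]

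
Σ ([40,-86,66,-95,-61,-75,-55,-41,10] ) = 40 + (-86) + 66 + (-95) + (-61) + (-75) + (-55) + (-41) + 10
= -297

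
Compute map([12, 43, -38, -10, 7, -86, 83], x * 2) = [24, 86, -76, -20, 14, -172, 166]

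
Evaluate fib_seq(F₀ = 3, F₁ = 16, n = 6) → [3, 16, 19, 35, 54, 89]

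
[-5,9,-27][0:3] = [-5, 9, -27]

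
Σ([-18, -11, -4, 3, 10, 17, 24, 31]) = 52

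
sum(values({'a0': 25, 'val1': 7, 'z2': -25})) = 25 + 7 + (-25)
= 7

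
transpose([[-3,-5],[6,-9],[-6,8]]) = [[-3, 6, -6], [-5, -9, 8]]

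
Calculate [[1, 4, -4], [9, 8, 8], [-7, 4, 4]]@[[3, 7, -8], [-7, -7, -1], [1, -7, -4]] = C[0][0] = (1)*(3) + (4)*(-7) + (-4)*(1) = -29
C[0][1] = (1)*(7) + (4)*(-7) + (-4)*(-7) = 7
C[0][2] = (1)*(-8) + (4)*(-1) + (-4)*(-4) = 4
C[1][0] = (9)*(3) + (8)*(-7) + (8)*(1) = -21
C[1][1] = (9)*(7) + (8)*(-7) + (8)*(-7) = -49
C[1][2] = (9)*(-8) + (8)*(-1) + (8)*(-4) = -112
... (3 more cells)
= [[-29, 7, 4], [-21, -49, -112], [-45, -105, 36]]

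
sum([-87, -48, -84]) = (-87) + (-48) + (-84)
= -219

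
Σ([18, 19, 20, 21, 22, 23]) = 123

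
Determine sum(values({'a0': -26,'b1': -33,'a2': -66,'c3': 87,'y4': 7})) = (-26) + (-33) + (-66) + 87 + 7
= -31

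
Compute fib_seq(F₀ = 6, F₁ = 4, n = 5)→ F_2 = F_1 + F_0 = 10
F_3 = F_2 + F_1 = 14
F_4 = F_3 + F_2 = 24
= [6, 4, 10, 14, 24]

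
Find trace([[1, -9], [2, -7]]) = diagonal: 1 + (-7)
= -6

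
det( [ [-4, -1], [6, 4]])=-10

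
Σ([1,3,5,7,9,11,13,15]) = 1 + 3 + 5 + 7 + 9 + 11 + 13 + 15
= 64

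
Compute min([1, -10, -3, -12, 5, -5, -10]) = -12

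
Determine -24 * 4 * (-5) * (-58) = -27840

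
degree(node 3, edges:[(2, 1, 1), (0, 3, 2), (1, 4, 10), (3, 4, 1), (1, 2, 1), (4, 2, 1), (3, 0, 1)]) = 3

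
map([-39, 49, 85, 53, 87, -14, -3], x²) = [1521, 2401, 7225, 2809, 7569, 196, 9]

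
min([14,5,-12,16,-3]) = -12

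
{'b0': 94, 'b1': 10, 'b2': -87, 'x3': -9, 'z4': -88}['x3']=-9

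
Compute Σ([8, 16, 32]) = 8 + 16 + 32
= 56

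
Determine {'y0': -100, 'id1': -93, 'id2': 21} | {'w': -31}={'y0': -100, 'id1': -93, 'id2': 21, 'w': -31}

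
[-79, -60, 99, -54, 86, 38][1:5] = [-60, 99, -54, 86]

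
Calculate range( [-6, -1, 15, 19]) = 25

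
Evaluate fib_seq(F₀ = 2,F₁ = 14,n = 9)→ F_2 = F_1 + F_0 = 16
F_3 = F_2 + F_1 = 30
F_4 = F_3 + F_2 = 46
...
= [2, 14, 16, 30, 46, 76, 122, 198, 320]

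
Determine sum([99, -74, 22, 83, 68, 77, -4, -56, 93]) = 308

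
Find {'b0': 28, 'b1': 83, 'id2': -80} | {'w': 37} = {'b0': 28, 'b1': 83, 'id2': -80, 'w': 37}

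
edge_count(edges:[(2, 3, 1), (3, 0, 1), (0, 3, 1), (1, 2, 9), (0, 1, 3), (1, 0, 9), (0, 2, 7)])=7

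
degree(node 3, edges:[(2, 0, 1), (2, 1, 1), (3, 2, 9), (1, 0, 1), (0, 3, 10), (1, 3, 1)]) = 3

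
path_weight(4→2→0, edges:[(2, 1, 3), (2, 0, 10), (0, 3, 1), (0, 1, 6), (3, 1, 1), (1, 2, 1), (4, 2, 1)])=11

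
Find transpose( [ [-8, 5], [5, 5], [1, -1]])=[[-8, 5, 1], [5, 5, -1]]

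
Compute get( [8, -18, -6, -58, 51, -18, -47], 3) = -58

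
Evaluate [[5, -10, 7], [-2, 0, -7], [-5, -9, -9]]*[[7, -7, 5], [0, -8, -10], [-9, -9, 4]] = [[-28, -18, 153], [49, 77, -38], [46, 188, 29]]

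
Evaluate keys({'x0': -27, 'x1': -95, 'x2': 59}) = ['x0', 'x1', 'x2']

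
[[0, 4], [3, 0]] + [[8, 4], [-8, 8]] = [[8, 8], [-5, 8]]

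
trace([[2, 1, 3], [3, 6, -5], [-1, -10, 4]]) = diagonal: 2 + 6 + 4
= 12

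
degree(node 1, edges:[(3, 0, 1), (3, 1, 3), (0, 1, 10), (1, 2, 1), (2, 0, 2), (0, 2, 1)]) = 3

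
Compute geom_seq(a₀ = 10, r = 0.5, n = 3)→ [10.0, 5.0, 2.5]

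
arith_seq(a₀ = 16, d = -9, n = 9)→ [16, 7, -2, -11, -20, -29, -38, -47, -56]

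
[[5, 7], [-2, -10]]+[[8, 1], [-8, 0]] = [[13, 8], [-10, -10]]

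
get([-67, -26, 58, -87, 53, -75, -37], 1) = -26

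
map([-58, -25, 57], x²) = [3364, 625, 3249]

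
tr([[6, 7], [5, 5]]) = 11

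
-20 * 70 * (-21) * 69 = 2028600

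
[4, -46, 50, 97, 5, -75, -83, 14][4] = 5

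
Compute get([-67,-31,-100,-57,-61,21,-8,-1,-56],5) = 21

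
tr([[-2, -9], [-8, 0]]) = diagonal: (-2) + 0
= -2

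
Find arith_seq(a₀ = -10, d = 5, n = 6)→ a_0 = -10 + 0*5 = -10
a_1 = -10 + 1*5 = -5
a_2 = -10 + 2*5 = 0
...
= [-10, -5, 0, 5, 10, 15]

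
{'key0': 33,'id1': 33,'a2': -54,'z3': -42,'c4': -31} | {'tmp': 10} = {'key0': 33, 'id1': 33, 'a2': -54, 'z3': -42, 'c4': -31, 'tmp': 10}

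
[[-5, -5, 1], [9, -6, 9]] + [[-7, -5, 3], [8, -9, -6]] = [[-12, -10, 4], [17, -15, 3]]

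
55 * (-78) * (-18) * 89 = 6872580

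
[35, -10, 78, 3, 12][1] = -10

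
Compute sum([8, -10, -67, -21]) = 8 + (-10) + (-67) + (-21)
= -90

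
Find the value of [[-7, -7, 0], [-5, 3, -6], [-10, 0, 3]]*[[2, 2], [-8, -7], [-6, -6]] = C[0][0] = (-7)*(2) + (-7)*(-8) + (0)*(-6) = 42
C[0][1] = (-7)*(2) + (-7)*(-7) + (0)*(-6) = 35
C[1][0] = (-5)*(2) + (3)*(-8) + (-6)*(-6) = 2
C[1][1] = (-5)*(2) + (3)*(-7) + (-6)*(-6) = 5
C[2][0] = (-10)*(2) + (0)*(-8) + (3)*(-6) = -38
C[2][1] = (-10)*(2) + (0)*(-7) + (3)*(-6) = -38
= [[42, 35], [2, 5], [-38, -38]]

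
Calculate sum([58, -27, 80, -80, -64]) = 58 + (-27) + 80 + (-80) + (-64)
= -33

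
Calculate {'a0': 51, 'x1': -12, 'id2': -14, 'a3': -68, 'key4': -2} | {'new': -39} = {'a0': 51, 'x1': -12, 'id2': -14, 'a3': -68, 'key4': -2, 'new': -39}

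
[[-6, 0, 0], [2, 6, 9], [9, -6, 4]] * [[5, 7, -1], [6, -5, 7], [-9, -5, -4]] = C[0][0] = (-6)*(5) + (0)*(6) + (0)*(-9) = -30
C[0][1] = (-6)*(7) + (0)*(-5) + (0)*(-5) = -42
C[0][2] = (-6)*(-1) + (0)*(7) + (0)*(-4) = 6
C[1][0] = (2)*(5) + (6)*(6) + (9)*(-9) = -35
C[1][1] = (2)*(7) + (6)*(-5) + (9)*(-5) = -61
C[1][2] = (2)*(-1) + (6)*(7) + (9)*(-4) = 4
... (3 more cells)
= [[-30, -42, 6], [-35, -61, 4], [-27, 73, -67]]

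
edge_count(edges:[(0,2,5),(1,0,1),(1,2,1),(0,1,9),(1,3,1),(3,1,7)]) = 6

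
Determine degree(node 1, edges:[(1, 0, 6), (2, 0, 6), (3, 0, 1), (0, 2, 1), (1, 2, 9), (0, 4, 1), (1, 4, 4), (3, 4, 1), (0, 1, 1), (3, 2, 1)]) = 4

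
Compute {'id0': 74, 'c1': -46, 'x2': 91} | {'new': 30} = {'id0': 74, 'c1': -46, 'x2': 91, 'new': 30}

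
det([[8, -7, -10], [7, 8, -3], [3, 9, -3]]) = (1)*(8)*det([[8, -3], [9, -3]]) + (-1)*(-7)*det([[7, -3], [3, -3]]) + (1)*(-10)*det([[7, 8], [3, 9]])
= 24 + -84 + -390
= -450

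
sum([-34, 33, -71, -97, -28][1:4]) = -135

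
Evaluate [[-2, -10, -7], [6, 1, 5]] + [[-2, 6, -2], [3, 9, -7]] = [[-4, -4, -9], [9, 10, -2]]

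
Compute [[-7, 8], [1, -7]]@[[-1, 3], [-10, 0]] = [[-73, -21], [69, 3]]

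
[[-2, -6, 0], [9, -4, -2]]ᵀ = [[-2, 9], [-6, -4], [0, -2]]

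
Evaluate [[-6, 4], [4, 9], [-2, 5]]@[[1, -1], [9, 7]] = C[0][0] = (-6)*(1) + (4)*(9) = 30
C[0][1] = (-6)*(-1) + (4)*(7) = 34
C[1][0] = (4)*(1) + (9)*(9) = 85
C[1][1] = (4)*(-1) + (9)*(7) = 59
C[2][0] = (-2)*(1) + (5)*(9) = 43
C[2][1] = (-2)*(-1) + (5)*(7) = 37
= [[30, 34], [85, 59], [43, 37]]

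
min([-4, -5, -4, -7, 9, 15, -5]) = -7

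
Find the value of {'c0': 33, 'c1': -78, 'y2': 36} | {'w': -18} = {'c0': 33, 'c1': -78, 'y2': 36, 'w': -18}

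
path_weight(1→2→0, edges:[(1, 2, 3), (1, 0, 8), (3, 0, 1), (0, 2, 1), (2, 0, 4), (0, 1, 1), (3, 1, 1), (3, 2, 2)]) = 7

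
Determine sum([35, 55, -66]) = 24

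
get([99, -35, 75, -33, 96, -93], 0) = 99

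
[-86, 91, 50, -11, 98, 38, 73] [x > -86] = keep x where x > -86: -86✗, 91✓, 50✓, -11✓, 98✓, 38✓, 73✓
= [91, 50, -11, 98, 38, 73]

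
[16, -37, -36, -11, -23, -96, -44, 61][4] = -23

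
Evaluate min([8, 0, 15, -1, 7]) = -1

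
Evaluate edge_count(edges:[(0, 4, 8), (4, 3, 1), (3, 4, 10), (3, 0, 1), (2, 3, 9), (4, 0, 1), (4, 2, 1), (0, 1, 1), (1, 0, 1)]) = 9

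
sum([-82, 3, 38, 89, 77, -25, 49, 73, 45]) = (-82) + 3 + 38 + 89 + 77 + (-25) + 49 + 73 + 45
= 267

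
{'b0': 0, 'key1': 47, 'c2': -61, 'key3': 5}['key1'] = 47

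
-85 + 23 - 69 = -131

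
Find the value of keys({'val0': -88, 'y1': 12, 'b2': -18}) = ['val0', 'y1', 'b2']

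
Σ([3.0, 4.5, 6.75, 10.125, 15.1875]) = 39.5625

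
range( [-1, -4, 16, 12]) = 20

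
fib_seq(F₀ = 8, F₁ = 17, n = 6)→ F_2 = F_1 + F_0 = 25
F_3 = F_2 + F_1 = 42
F_4 = F_3 + F_2 = 67
...
= [8, 17, 25, 42, 67, 109]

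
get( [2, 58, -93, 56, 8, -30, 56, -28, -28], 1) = 58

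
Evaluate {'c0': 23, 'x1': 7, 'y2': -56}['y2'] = -56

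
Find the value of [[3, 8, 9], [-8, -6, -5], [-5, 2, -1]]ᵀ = [[3, -8, -5], [8, -6, 2], [9, -5, -1]]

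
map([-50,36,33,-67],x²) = (-50)²=2500, (36)²=1296, (33)²=1089, (-67)²=4489
= [2500, 1296, 1089, 4489]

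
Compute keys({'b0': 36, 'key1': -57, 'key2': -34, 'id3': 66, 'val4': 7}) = ['b0', 'key1', 'key2', 'id3', 'val4']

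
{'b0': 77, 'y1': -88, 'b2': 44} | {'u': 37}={'b0': 77, 'y1': -88, 'b2': 44, 'u': 37}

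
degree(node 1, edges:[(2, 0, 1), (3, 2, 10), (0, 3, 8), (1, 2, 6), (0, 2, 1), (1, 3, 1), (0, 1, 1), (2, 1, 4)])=4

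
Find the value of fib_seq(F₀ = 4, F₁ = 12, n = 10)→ [4, 12, 16, 28, 44, 72, 116, 188, 304, 492]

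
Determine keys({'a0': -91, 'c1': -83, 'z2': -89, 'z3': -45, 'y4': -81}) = ['a0', 'c1', 'z2', 'z3', 'y4']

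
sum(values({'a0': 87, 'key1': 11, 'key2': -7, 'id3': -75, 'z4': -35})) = -19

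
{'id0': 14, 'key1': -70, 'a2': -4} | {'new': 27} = {'id0': 14, 'key1': -70, 'a2': -4, 'new': 27}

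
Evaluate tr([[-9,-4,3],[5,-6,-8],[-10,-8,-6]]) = -21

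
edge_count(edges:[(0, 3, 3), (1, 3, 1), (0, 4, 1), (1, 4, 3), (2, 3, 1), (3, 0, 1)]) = 6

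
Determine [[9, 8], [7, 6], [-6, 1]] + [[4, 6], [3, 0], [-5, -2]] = [[13, 14], [10, 6], [-11, -1]]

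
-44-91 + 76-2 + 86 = 25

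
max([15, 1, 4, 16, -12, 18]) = 18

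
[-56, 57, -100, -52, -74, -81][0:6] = [-56, 57, -100, -52, -74, -81]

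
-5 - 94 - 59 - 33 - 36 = -227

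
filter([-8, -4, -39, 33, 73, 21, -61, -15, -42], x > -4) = [33, 73, 21]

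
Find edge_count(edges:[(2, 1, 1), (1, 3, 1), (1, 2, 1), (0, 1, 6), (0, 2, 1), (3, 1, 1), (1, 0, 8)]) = 7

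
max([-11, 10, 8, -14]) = 10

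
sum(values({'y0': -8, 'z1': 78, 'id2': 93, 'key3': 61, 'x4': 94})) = (-8) + 78 + 93 + 61 + 94
= 318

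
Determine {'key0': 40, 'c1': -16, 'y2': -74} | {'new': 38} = {'key0': 40, 'c1': -16, 'y2': -74, 'new': 38}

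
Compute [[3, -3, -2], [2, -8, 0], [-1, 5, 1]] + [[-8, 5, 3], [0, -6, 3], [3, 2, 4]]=[[-5, 2, 1], [2, -14, 3], [2, 7, 5]]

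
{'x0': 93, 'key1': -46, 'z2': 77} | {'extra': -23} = {'x0': 93, 'key1': -46, 'z2': 77, 'extra': -23}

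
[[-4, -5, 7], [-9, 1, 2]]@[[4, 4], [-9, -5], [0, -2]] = [[29, -5], [-45, -45]]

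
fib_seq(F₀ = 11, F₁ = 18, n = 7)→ F_2 = F_1 + F_0 = 29
F_3 = F_2 + F_1 = 47
F_4 = F_3 + F_2 = 76
...
= [11, 18, 29, 47, 76, 123, 199]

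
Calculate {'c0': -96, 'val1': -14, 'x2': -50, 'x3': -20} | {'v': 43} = {'c0': -96, 'val1': -14, 'x2': -50, 'x3': -20, 'v': 43}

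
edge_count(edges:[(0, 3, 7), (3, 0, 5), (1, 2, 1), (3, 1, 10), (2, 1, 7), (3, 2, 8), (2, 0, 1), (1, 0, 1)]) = 8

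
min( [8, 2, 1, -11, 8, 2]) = -11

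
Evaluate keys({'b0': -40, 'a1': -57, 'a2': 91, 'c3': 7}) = ['b0', 'a1', 'a2', 'c3']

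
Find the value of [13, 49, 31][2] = 31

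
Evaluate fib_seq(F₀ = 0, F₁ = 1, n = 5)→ F_2 = F_1 + F_0 = 1
F_3 = F_2 + F_1 = 2
F_4 = F_3 + F_2 = 3
= [0, 1, 1, 2, 3]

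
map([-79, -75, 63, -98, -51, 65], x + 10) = [-69, -65, 73, -88, -41, 75]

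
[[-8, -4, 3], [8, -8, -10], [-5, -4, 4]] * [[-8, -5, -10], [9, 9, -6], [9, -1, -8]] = C[0][0] = (-8)*(-8) + (-4)*(9) + (3)*(9) = 55
C[0][1] = (-8)*(-5) + (-4)*(9) + (3)*(-1) = 1
C[0][2] = (-8)*(-10) + (-4)*(-6) + (3)*(-8) = 80
C[1][0] = (8)*(-8) + (-8)*(9) + (-10)*(9) = -226
C[1][1] = (8)*(-5) + (-8)*(9) + (-10)*(-1) = -102
C[1][2] = (8)*(-10) + (-8)*(-6) + (-10)*(-8) = 48
... (3 more cells)
= [[55, 1, 80], [-226, -102, 48], [40, -15, 42]]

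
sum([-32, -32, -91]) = (-32) + (-32) + (-91)
= -155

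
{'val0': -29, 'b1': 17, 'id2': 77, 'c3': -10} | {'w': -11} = {'val0': -29, 'b1': 17, 'id2': 77, 'c3': -10, 'w': -11}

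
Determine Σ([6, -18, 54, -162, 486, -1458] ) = -1092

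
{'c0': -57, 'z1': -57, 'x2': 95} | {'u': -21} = {'c0': -57, 'z1': -57, 'x2': 95, 'u': -21}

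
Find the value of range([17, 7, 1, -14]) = 31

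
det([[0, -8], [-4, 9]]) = -32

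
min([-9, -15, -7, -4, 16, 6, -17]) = -17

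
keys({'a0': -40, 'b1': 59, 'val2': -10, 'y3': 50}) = ['a0', 'b1', 'val2', 'y3']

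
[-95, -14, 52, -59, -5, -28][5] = -28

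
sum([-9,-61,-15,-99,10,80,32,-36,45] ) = -53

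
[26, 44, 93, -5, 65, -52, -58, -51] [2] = 93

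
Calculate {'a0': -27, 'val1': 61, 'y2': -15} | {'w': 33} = {'a0': -27, 'val1': 61, 'y2': -15, 'w': 33}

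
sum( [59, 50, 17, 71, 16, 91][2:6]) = 195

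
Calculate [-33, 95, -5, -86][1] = 95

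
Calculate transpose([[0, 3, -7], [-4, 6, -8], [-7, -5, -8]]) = [[0, -4, -7], [3, 6, -5], [-7, -8, -8]]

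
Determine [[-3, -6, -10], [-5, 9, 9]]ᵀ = [[-3, -5], [-6, 9], [-10, 9]]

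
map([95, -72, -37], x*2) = [190, -144, -74]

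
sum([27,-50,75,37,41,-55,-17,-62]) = 27 + (-50) + 75 + 37 + 41 + (-55) + (-17) + (-62)
= -4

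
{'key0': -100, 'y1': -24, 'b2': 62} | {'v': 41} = {'key0': -100, 'y1': -24, 'b2': 62, 'v': 41}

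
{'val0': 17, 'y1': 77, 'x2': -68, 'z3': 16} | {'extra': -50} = {'val0': 17, 'y1': 77, 'x2': -68, 'z3': 16, 'extra': -50}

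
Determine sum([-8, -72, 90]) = (-8) + (-72) + 90
= 10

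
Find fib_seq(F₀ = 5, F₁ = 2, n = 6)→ F_2 = F_1 + F_0 = 7
F_3 = F_2 + F_1 = 9
F_4 = F_3 + F_2 = 16
...
= [5, 2, 7, 9, 16, 25]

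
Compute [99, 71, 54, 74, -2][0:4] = [99, 71, 54, 74]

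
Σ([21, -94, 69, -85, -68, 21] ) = -136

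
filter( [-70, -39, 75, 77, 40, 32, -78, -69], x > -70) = [-39, 75, 77, 40, 32, -69]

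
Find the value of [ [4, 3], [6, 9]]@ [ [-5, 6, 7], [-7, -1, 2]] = [[-41, 21, 34], [-93, 27, 60]]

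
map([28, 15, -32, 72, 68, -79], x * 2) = 28*2=56, 15*2=30, -32*2=-64, 72*2=144, 68*2=136, -79*2=-158
= [56, 30, -64, 144, 136, -158]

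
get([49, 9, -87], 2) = -87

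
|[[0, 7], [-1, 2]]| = (0)*(2) - (7)*(-1)
= 7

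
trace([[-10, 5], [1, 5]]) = diagonal: (-10) + 5
= -5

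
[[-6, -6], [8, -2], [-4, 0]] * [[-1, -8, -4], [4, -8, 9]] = C[0][0] = (-6)*(-1) + (-6)*(4) = -18
C[0][1] = (-6)*(-8) + (-6)*(-8) = 96
C[0][2] = (-6)*(-4) + (-6)*(9) = -30
C[1][0] = (8)*(-1) + (-2)*(4) = -16
C[1][1] = (8)*(-8) + (-2)*(-8) = -48
C[1][2] = (8)*(-4) + (-2)*(9) = -50
... (3 more cells)
= [[-18, 96, -30], [-16, -48, -50], [4, 32, 16]]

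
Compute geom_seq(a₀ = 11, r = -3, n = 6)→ a_0 = 11*(-3)^0 = 11
a_1 = 11*(-3)^1 = -33
a_2 = 11*(-3)^2 = 99
...
= [11, -33, 99, -297, 891, -2673]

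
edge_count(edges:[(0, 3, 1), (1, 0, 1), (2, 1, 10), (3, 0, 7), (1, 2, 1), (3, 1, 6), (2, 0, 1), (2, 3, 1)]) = 8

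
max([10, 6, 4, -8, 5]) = 10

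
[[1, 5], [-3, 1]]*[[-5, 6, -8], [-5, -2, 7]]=[[-30, -4, 27], [10, -20, 31]]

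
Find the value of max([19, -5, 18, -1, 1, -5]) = 19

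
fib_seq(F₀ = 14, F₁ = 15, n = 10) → [14, 15, 29, 44, 73, 117, 190, 307, 497, 804]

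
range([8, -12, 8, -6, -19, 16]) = 35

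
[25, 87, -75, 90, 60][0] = 25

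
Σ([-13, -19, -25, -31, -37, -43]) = -168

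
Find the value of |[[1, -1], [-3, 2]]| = (1)*(2) - (-1)*(-3)
= -1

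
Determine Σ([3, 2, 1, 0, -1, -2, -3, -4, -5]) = 3 + 2 + 1 + 0 + (-1) + (-2) + (-3) + (-4) + (-5)
= -9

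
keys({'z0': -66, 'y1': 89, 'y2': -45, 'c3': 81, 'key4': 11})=['z0', 'y1', 'y2', 'c3', 'key4']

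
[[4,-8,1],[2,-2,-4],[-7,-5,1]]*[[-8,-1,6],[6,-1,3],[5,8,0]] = C[0][0] = (4)*(-8) + (-8)*(6) + (1)*(5) = -75
C[0][1] = (4)*(-1) + (-8)*(-1) + (1)*(8) = 12
C[0][2] = (4)*(6) + (-8)*(3) + (1)*(0) = 0
C[1][0] = (2)*(-8) + (-2)*(6) + (-4)*(5) = -48
C[1][1] = (2)*(-1) + (-2)*(-1) + (-4)*(8) = -32
C[1][2] = (2)*(6) + (-2)*(3) + (-4)*(0) = 6
... (3 more cells)
= [[-75, 12, 0], [-48, -32, 6], [31, 20, -57]]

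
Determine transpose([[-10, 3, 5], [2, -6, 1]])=[[-10, 2], [3, -6], [5, 1]]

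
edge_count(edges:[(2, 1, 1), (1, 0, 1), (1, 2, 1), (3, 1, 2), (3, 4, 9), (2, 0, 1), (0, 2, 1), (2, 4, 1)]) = 8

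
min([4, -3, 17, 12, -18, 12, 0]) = -18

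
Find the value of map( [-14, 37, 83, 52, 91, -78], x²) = (-14)²=196, (37)²=1369, (83)²=6889, (52)²=2704, (91)²=8281, (-78)²=6084
= [196, 1369, 6889, 2704, 8281, 6084]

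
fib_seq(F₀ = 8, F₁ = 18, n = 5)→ [8, 18, 26, 44, 70]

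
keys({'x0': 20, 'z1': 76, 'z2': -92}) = ['x0', 'z1', 'z2']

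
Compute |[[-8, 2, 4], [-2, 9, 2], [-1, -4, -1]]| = 68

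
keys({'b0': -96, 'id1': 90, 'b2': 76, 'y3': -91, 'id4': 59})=['b0', 'id1', 'b2', 'y3', 'id4']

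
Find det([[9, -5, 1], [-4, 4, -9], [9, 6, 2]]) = 863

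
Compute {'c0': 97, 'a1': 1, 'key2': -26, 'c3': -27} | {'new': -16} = {'c0': 97, 'a1': 1, 'key2': -26, 'c3': -27, 'new': -16}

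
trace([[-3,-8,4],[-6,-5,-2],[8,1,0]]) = diagonal: (-3) + (-5) + 0
= -8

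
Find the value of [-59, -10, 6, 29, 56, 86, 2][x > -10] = keep x where x > -10: -59✗, -10✗, 6✓, 29✓, 56✓, 86✓, 2✓
= [6, 29, 56, 86, 2]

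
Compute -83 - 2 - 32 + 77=-40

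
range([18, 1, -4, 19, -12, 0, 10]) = 31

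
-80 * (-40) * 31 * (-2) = -198400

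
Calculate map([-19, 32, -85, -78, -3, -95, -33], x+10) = -19+10=-9, 32+10=42, -85+10=-75, -78+10=-68, -3+10=7, -95+10=-85, -33+10=-23
= [-9, 42, -75, -68, 7, -85, -23]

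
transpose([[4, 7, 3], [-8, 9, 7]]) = [[4, -8], [7, 9], [3, 7]]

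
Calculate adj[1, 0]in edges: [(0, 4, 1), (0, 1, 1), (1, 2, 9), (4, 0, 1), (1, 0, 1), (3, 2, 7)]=1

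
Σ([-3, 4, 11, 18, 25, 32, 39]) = 126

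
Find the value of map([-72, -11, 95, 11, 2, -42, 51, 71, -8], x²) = [5184, 121, 9025, 121, 4, 1764, 2601, 5041, 64]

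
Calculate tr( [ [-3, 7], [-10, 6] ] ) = diagonal: (-3) + 6
= 3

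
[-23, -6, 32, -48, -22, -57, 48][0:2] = [-23, -6]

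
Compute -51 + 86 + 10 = 45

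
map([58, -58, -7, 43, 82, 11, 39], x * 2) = [116, -116, -14, 86, 164, 22, 78]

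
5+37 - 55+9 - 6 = -10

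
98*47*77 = 354662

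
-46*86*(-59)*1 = 233404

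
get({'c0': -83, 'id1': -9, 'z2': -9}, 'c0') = -83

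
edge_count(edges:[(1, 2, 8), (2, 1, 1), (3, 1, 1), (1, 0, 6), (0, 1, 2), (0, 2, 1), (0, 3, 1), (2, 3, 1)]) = 8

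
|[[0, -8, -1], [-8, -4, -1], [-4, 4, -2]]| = (1)*(0)*det([[-4, -1], [4, -2]]) + (-1)*(-8)*det([[-8, -1], [-4, -2]]) + (1)*(-1)*det([[-8, -4], [-4, 4]])
= 0 + 96 + 48
= 144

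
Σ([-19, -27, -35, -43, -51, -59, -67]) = (-19) + (-27) + (-35) + (-43) + (-51) + (-59) + (-67)
= -301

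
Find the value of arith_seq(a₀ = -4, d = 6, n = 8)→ a_0 = -4 + 0*6 = -4
a_1 = -4 + 1*6 = 2
a_2 = -4 + 2*6 = 8
...
= [-4, 2, 8, 14, 20, 26, 32, 38]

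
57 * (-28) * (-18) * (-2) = -57456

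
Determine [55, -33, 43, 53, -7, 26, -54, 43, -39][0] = 55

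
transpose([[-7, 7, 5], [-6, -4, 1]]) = [[-7, -6], [7, -4], [5, 1]]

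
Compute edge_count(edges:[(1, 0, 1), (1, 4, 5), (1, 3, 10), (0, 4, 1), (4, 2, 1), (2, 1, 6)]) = 6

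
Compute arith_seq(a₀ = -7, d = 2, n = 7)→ [-7, -5, -3, -1, 1, 3, 5]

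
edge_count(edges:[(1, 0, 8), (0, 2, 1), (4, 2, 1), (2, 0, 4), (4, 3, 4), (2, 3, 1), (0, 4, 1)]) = 7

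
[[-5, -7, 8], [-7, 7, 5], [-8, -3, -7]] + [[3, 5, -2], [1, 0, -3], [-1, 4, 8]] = [[-2, -2, 6], [-6, 7, 2], [-9, 1, 1]]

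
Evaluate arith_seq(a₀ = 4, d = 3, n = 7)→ [4, 7, 10, 13, 16, 19, 22]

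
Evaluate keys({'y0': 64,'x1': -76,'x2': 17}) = ['y0', 'x1', 'x2']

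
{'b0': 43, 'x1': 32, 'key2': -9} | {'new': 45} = {'b0': 43, 'x1': 32, 'key2': -9, 'new': 45}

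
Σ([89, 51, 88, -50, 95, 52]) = 325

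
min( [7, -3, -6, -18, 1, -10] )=-18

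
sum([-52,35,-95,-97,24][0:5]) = slice → [-52, 35, -95, -97, 24]
(-52) + 35 + (-95) + (-97) + 24
= -185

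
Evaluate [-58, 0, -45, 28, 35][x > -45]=keep x where x > -45: -58✗, 0✓, -45✗, 28✓, 35✓
= [0, 28, 35]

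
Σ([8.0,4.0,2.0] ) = 14.0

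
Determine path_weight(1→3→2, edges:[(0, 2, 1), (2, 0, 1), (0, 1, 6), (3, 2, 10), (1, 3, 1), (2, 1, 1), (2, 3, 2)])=11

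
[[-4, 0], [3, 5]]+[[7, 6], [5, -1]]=[[3, 6], [8, 4]]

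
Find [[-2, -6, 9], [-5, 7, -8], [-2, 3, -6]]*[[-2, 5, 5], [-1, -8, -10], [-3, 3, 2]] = C[0][0] = (-2)*(-2) + (-6)*(-1) + (9)*(-3) = -17
C[0][1] = (-2)*(5) + (-6)*(-8) + (9)*(3) = 65
C[0][2] = (-2)*(5) + (-6)*(-10) + (9)*(2) = 68
C[1][0] = (-5)*(-2) + (7)*(-1) + (-8)*(-3) = 27
C[1][1] = (-5)*(5) + (7)*(-8) + (-8)*(3) = -105
C[1][2] = (-5)*(5) + (7)*(-10) + (-8)*(2) = -111
... (3 more cells)
= [[-17, 65, 68], [27, -105, -111], [19, -52, -52]]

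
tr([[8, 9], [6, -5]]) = 3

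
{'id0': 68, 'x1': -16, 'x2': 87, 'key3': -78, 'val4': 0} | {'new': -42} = {'id0': 68, 'x1': -16, 'x2': 87, 'key3': -78, 'val4': 0, 'new': -42}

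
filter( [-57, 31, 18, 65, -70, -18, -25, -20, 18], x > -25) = [31, 18, 65, -18, -20, 18]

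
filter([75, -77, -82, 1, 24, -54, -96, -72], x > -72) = [75, 1, 24, -54]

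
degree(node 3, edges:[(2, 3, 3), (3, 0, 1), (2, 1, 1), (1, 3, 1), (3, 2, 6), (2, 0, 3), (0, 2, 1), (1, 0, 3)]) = 4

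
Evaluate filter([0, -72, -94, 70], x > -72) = keep x where x > -72: 0✓, -72✗, -94✗, 70✓
= [0, 70]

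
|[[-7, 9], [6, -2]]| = -40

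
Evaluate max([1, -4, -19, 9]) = 9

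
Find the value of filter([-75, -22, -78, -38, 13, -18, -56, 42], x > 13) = keep x where x > 13: -75✗, -22✗, -78✗, -38✗, 13✗, -18✗, -56✗, 42✓
= [42]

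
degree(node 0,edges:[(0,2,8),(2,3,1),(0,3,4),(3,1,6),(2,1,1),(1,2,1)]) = 2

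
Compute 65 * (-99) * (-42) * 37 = 9999990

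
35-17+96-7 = 107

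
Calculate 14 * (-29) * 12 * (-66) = 321552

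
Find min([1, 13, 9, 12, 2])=1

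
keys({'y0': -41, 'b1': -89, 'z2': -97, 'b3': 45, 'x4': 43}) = ['y0', 'b1', 'z2', 'b3', 'x4']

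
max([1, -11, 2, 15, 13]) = 15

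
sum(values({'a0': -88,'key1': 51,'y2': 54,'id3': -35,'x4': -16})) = (-88) + 51 + 54 + (-35) + (-16)
= -34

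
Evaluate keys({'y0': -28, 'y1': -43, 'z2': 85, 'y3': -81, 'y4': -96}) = ['y0', 'y1', 'z2', 'y3', 'y4']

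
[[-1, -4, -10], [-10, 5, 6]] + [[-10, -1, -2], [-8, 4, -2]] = [[-11, -5, -12], [-18, 9, 4]]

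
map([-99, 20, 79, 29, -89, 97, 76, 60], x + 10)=[-89, 30, 89, 39, -79, 107, 86, 70]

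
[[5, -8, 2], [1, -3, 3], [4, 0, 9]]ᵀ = [[5, 1, 4], [-8, -3, 0], [2, 3, 9]]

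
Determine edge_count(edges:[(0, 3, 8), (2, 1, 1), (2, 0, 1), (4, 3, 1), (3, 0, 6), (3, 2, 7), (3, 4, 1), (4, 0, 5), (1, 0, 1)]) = 9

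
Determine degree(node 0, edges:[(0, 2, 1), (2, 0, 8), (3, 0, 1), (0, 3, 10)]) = 4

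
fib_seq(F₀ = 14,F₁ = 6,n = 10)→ [14, 6, 20, 26, 46, 72, 118, 190, 308, 498]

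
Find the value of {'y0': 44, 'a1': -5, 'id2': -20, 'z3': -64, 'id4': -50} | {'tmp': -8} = {'y0': 44, 'a1': -5, 'id2': -20, 'z3': -64, 'id4': -50, 'tmp': -8}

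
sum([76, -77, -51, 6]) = -46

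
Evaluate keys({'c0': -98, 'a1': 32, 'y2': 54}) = ['c0', 'a1', 'y2']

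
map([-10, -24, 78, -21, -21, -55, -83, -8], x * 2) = -10*2=-20, -24*2=-48, 78*2=156, -21*2=-42, -21*2=-42, -55*2=-110, -83*2=-166, -8*2=-16
= [-20, -48, 156, -42, -42, -110, -166, -16]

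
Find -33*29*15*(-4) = 57420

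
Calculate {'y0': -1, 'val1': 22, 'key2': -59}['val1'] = 22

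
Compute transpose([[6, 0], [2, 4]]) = [[6, 2], [0, 4]]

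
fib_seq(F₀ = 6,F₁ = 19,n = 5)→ [6, 19, 25, 44, 69]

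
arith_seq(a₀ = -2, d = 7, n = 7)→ [-2, 5, 12, 19, 26, 33, 40]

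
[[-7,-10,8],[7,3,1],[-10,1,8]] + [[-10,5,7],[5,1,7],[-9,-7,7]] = [[-17, -5, 15], [12, 4, 8], [-19, -6, 15]]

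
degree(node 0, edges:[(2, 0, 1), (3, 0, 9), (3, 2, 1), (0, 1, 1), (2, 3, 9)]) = 3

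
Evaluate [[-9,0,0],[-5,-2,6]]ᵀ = [[-9, -5], [0, -2], [0, 6]]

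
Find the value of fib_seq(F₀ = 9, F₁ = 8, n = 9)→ [9, 8, 17, 25, 42, 67, 109, 176, 285]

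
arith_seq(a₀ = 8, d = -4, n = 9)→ [8, 4, 0, -4, -8, -12, -16, -20, -24]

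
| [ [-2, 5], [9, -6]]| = (-2)*(-6) - (5)*(9)
= -33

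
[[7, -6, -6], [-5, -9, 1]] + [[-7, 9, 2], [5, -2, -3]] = [[0, 3, -4], [0, -11, -2]]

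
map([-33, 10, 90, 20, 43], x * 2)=[-66, 20, 180, 40, 86]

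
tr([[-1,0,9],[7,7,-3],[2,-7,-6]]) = diagonal: (-1) + 7 + (-6)
= 0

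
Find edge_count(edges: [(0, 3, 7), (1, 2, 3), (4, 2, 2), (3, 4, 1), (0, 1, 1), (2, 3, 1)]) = 6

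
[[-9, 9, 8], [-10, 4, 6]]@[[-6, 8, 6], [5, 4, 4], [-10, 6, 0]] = [[19, 12, -18], [20, -28, -44]]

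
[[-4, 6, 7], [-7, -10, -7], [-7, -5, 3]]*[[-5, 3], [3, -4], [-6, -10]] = [[-4, -106], [47, 89], [2, -31]]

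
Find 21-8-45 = -32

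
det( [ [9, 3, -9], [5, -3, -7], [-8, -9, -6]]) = (1)*(9)*det([[-3, -7], [-9, -6]]) + (-1)*(3)*det([[5, -7], [-8, -6]]) + (1)*(-9)*det([[5, -3], [-8, -9]])
= -405 + 258 + 621
= 474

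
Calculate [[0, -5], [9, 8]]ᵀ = [[0, 9], [-5, 8]]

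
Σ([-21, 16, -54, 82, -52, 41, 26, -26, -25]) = -13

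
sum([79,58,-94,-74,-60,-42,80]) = 79 + 58 + (-94) + (-74) + (-60) + (-42) + 80
= -53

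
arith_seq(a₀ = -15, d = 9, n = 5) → [-15, -6, 3, 12, 21]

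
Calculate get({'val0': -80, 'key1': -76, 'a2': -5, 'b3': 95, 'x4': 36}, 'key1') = -76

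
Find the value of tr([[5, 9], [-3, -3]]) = 2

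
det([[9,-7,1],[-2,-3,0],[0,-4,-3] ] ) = 131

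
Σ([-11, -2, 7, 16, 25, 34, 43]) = 112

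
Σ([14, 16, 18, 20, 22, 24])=14 + 16 + 18 + 20 + 22 + 24
= 114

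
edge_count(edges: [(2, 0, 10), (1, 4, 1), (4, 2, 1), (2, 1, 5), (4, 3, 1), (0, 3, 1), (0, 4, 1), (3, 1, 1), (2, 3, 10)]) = 9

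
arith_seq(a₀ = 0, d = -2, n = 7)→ [0, -2, -4, -6, -8, -10, -12]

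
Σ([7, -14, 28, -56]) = 7 + -14 + 28 + -56
= -35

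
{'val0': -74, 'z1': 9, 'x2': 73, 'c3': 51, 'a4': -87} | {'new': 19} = {'val0': -74, 'z1': 9, 'x2': 73, 'c3': 51, 'a4': -87, 'new': 19}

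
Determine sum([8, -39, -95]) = -126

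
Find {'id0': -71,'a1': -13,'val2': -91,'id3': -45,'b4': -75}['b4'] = -75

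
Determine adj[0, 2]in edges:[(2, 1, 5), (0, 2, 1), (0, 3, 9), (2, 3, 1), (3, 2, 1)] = 1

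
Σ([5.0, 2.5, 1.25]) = 5.0 + 2.5 + 1.25
= 8.75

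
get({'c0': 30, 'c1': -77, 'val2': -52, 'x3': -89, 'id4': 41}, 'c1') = -77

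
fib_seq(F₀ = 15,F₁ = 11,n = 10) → [15, 11, 26, 37, 63, 100, 163, 263, 426, 689]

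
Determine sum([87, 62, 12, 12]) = 87 + 62 + 12 + 12
= 173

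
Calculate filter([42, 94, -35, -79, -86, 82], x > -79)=[42, 94, -35, 82]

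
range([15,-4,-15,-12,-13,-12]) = 30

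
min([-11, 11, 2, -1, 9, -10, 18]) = -11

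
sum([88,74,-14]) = 88 + 74 + (-14)
= 148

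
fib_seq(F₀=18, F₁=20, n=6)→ F_2 = F_1 + F_0 = 38
F_3 = F_2 + F_1 = 58
F_4 = F_3 + F_2 = 96
...
= [18, 20, 38, 58, 96, 154]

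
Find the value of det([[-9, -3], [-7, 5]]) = (-9)*(5) - (-3)*(-7)
= -66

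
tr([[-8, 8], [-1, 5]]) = diagonal: (-8) + 5
= -3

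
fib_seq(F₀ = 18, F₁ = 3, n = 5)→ F_2 = F_1 + F_0 = 21
F_3 = F_2 + F_1 = 24
F_4 = F_3 + F_2 = 45
= [18, 3, 21, 24, 45]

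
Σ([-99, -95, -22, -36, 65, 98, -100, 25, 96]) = (-99) + (-95) + (-22) + (-36) + 65 + 98 + (-100) + 25 + 96
= -68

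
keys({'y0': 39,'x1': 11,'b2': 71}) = ['y0', 'x1', 'b2']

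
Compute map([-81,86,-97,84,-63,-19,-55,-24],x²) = [6561, 7396, 9409, 7056, 3969, 361, 3025, 576]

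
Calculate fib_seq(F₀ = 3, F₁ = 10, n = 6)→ [3, 10, 13, 23, 36, 59]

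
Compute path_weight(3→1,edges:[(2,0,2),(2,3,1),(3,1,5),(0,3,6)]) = 5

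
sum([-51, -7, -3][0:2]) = slice → [-51, -7]
(-51) + (-7)
= -58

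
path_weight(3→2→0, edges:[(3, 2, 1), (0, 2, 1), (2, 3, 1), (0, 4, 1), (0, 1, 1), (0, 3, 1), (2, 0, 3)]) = w(3→2)=1 + w(2→0)=3
= 4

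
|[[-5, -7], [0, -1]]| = (-5)*(-1) - (-7)*(0)
= 5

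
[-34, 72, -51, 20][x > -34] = [72, 20]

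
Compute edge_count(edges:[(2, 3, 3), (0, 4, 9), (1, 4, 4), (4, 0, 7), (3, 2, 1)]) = 5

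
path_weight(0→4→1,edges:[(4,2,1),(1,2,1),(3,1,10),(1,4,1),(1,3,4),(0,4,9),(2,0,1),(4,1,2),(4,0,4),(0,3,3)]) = w(0→4)=9 + w(4→1)=2
= 11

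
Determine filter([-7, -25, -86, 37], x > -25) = keep x where x > -25: -7✓, -25✗, -86✗, 37✓
= [-7, 37]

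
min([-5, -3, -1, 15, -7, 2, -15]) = -15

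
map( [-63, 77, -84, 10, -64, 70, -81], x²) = (-63)²=3969, (77)²=5929, (-84)²=7056, (10)²=100, (-64)²=4096, (70)²=4900, (-81)²=6561
= [3969, 5929, 7056, 100, 4096, 4900, 6561]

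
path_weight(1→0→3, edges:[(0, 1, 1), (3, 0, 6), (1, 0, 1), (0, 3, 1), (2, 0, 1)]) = w(1→0)=1 + w(0→3)=1
= 2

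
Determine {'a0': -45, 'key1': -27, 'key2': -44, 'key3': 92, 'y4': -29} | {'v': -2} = {'a0': -45, 'key1': -27, 'key2': -44, 'key3': 92, 'y4': -29, 'v': -2}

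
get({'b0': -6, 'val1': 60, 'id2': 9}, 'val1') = 60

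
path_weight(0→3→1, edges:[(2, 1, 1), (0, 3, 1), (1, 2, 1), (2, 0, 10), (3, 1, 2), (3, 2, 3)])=w(0→3)=1 + w(3→1)=2
= 3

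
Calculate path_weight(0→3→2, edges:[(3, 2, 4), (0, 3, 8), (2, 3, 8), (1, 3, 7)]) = w(0→3)=8 + w(3→2)=4
= 12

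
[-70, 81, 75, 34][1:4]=[81, 75, 34]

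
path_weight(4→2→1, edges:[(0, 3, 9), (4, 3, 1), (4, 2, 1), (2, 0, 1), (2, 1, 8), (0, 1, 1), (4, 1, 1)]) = 9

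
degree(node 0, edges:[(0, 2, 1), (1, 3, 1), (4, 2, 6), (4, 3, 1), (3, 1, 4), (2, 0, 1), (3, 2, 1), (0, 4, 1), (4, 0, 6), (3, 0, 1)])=5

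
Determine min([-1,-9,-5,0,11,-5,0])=-9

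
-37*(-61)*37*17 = 1419653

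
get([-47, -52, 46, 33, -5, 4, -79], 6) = -79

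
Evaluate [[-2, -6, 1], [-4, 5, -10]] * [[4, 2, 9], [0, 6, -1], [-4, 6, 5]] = C[0][0] = (-2)*(4) + (-6)*(0) + (1)*(-4) = -12
C[0][1] = (-2)*(2) + (-6)*(6) + (1)*(6) = -34
C[0][2] = (-2)*(9) + (-6)*(-1) + (1)*(5) = -7
C[1][0] = (-4)*(4) + (5)*(0) + (-10)*(-4) = 24
C[1][1] = (-4)*(2) + (5)*(6) + (-10)*(6) = -38
C[1][2] = (-4)*(9) + (5)*(-1) + (-10)*(5) = -91
= [[-12, -34, -7], [24, -38, -91]]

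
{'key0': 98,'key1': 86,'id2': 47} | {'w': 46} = {'key0': 98, 'key1': 86, 'id2': 47, 'w': 46}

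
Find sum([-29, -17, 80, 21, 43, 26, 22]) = (-29) + (-17) + 80 + 21 + 43 + 26 + 22
= 146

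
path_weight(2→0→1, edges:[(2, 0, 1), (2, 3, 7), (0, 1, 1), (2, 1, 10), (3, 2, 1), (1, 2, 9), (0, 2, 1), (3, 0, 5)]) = w(2→0)=1 + w(0→1)=1
= 2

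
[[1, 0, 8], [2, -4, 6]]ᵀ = [[1, 2], [0, -4], [8, 6]]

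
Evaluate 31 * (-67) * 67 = -139159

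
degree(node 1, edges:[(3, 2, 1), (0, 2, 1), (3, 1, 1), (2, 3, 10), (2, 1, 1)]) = incident: (3,1), (2,1)
= 2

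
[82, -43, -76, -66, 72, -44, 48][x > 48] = [82, 72]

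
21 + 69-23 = 67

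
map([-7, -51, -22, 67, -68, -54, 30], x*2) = -7*2=-14, -51*2=-102, -22*2=-44, 67*2=134, -68*2=-136, -54*2=-108, 30*2=60
= [-14, -102, -44, 134, -136, -108, 60]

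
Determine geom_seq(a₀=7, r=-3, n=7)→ [7, -21, 63, -189, 567, -1701, 5103]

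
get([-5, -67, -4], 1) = -67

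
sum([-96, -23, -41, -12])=(-96) + (-23) + (-41) + (-12)
= -172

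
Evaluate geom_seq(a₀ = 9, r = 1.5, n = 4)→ a_0 = 9*1.5^0 = 9.0
a_1 = 9*1.5^1 = 13.5
a_2 = 9*1.5^2 = 20.25
...
= [9.0, 13.5, 20.25, 30.375]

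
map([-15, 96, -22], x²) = (-15)²=225, (96)²=9216, (-22)²=484
= [225, 9216, 484]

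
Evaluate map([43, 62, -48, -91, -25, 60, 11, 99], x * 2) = [86, 124, -96, -182, -50, 120, 22, 198]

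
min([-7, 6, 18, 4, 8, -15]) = -15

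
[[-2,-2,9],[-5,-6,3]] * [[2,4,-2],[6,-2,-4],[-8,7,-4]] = [[-88, 59, -24], [-70, 13, 22]]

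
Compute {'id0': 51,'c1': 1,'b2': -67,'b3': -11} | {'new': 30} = {'id0': 51, 'c1': 1, 'b2': -67, 'b3': -11, 'new': 30}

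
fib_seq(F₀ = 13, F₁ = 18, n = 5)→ [13, 18, 31, 49, 80]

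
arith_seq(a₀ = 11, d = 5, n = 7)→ a_0 = 11 + 0*5 = 11
a_1 = 11 + 1*5 = 16
a_2 = 11 + 2*5 = 21
...
= [11, 16, 21, 26, 31, 36, 41]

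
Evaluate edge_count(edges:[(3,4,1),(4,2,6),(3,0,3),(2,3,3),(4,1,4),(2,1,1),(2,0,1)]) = 7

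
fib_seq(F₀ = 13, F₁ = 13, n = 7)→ F_2 = F_1 + F_0 = 26
F_3 = F_2 + F_1 = 39
F_4 = F_3 + F_2 = 65
...
= [13, 13, 26, 39, 65, 104, 169]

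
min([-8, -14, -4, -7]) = -14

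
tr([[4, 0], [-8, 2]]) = diagonal: 4 + 2
= 6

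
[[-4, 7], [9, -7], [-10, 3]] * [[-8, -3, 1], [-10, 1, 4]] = [[-38, 19, 24], [-2, -34, -19], [50, 33, 2]]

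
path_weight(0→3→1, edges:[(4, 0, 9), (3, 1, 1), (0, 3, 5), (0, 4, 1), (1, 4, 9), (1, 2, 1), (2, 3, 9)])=6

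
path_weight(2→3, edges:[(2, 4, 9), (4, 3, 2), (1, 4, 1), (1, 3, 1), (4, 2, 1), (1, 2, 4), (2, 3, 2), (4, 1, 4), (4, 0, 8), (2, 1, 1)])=2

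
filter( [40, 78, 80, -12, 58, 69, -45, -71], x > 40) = [78, 80, 58, 69]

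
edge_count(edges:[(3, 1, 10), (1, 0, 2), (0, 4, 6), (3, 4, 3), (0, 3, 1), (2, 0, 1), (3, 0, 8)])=7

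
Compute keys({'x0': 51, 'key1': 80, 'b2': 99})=['x0', 'key1', 'b2']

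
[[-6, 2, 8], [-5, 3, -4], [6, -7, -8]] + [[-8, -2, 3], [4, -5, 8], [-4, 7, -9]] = [[-14, 0, 11], [-1, -2, 4], [2, 0, -17]]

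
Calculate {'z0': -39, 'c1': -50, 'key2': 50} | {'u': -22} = {'z0': -39, 'c1': -50, 'key2': 50, 'u': -22}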